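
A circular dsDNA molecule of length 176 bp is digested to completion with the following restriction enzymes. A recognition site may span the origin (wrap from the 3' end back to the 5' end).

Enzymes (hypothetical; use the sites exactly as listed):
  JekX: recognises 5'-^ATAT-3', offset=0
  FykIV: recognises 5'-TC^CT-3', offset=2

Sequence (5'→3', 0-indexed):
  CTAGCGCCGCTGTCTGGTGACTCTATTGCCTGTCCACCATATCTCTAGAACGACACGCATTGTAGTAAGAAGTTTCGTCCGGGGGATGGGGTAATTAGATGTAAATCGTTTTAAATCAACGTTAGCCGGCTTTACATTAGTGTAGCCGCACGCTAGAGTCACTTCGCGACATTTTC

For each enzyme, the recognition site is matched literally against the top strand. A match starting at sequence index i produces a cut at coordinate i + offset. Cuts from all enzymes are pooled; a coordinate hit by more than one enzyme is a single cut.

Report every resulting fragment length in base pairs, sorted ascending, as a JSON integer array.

Per-enzyme occurrences:
  JekX ATAT/0: at [38] ⇒ [38]
  FykIV TCCT/2: at [174] ⇒ [0]

Pooled cuts: [0, 38]

Fragment lengths:
  0→38: 38 bp
  38→0 (wrap): 176-38+0 = 138 bp

[38,138]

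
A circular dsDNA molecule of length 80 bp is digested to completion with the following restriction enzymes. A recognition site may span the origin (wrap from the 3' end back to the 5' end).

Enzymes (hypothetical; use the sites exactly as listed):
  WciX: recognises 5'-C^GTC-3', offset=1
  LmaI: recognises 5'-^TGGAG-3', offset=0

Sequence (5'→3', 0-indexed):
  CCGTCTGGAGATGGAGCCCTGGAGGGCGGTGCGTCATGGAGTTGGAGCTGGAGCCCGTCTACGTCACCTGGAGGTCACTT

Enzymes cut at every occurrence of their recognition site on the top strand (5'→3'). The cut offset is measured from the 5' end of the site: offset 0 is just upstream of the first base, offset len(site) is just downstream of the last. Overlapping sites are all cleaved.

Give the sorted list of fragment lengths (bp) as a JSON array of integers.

[3,4,6,6,6,6,6,8,8,13,14]

Scan for sites:
  WciX CGTC/1: at [1, 31, 55, 61] ⇒ [2, 32, 56, 62]
  LmaI TGGAG/0: at [5, 11, 19, 36, 42, 48, 68] ⇒ [5, 11, 19, 36, 42, 48, 68]

All cut coordinates (distinct, sorted): [2, 5, 11, 19, 32, 36, 42, 48, 56, 62, 68]

Fragments:
  2→5: 3 bp
  5→11: 6 bp
  11→19: 8 bp
  19→32: 13 bp
  32→36: 4 bp
  36→42: 6 bp
  42→48: 6 bp
  48→56: 8 bp
  56→62: 6 bp
  62→68: 6 bp
  68→2 (wrap): 80-68+2 = 14 bp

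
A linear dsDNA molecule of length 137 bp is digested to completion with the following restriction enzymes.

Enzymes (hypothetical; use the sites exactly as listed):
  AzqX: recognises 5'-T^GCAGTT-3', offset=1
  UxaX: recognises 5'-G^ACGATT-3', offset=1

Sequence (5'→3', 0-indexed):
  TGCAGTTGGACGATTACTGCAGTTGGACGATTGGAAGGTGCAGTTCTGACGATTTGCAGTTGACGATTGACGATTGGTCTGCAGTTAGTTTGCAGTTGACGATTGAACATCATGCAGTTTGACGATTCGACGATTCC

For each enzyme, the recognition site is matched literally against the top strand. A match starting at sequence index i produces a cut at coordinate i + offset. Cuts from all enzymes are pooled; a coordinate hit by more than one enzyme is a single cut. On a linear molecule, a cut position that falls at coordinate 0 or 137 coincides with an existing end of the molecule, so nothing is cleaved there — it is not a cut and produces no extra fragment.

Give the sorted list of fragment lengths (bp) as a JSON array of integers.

[1,7,7,7,7,8,8,8,8,8,9,9,11,11,13,15]

Scan for sites:
  AzqX (TGCAGTT, off=1): starts [0, 17, 38, 54, 79, 90, 112] → cuts [1, 18, 39, 55, 80, 91, 113]
  UxaX (GACGATT, off=1): starts [8, 25, 47, 61, 68, 97, 120, 128] → cuts [9, 26, 48, 62, 69, 98, 121, 129]

Pooled cuts: [1, 9, 18, 26, 39, 48, 55, 62, 69, 80, 91, 98, 113, 121, 129]

Fragment lengths:
  [0,1): 1 bp
  [1,9): 8 bp
  [9,18): 9 bp
  [18,26): 8 bp
  [26,39): 13 bp
  [39,48): 9 bp
  [48,55): 7 bp
  [55,62): 7 bp
  [62,69): 7 bp
  [69,80): 11 bp
  [80,91): 11 bp
  [91,98): 7 bp
  [98,113): 15 bp
  [113,121): 8 bp
  [121,129): 8 bp
  [129,137): 8 bp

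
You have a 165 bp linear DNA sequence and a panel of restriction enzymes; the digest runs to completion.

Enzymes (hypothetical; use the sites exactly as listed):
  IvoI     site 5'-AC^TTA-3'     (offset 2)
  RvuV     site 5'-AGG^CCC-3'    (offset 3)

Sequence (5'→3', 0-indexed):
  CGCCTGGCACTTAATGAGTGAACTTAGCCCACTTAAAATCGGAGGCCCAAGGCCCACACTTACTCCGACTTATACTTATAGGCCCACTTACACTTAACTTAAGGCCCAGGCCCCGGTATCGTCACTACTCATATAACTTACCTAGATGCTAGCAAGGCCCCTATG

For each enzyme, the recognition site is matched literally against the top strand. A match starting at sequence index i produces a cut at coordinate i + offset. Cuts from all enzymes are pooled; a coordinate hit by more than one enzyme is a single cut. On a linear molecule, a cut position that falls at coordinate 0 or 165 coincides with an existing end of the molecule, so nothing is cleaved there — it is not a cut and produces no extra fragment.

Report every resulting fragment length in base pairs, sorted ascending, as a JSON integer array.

Site scan:
  IvoI ACTTA/2: at [8, 21, 30, 57, 67, 73, 85, 91, 96, 135] ⇒ [10, 23, 32, 59, 69, 75, 87, 93, 98, 137]
  RvuV AGGCCC/3: at [42, 49, 79, 101, 107, 154] ⇒ [45, 52, 82, 104, 110, 157]

Pooled cuts: [10, 23, 32, 45, 52, 59, 69, 75, 82, 87, 93, 98, 104, 110, 137, 157]

Fragments:
  [0,10): 10 bp
  [10,23): 13 bp
  [23,32): 9 bp
  [32,45): 13 bp
  [45,52): 7 bp
  [52,59): 7 bp
  [59,69): 10 bp
  [69,75): 6 bp
  [75,82): 7 bp
  [82,87): 5 bp
  [87,93): 6 bp
  [93,98): 5 bp
  [98,104): 6 bp
  [104,110): 6 bp
  [110,137): 27 bp
  [137,157): 20 bp
  [157,165): 8 bp

[5,5,6,6,6,6,7,7,7,8,9,10,10,13,13,20,27]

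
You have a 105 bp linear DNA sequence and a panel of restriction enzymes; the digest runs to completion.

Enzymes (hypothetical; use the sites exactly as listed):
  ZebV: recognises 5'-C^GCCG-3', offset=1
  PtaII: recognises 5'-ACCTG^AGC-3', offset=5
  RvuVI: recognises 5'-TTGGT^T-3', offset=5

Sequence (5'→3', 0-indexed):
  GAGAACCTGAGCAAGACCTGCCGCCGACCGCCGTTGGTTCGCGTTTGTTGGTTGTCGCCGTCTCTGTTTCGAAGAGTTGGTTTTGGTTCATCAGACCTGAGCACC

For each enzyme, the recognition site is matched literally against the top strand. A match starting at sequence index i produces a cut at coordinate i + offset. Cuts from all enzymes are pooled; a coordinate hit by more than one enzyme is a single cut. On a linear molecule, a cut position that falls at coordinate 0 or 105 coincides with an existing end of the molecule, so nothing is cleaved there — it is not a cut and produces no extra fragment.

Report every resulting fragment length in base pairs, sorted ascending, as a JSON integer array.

Per-enzyme occurrences:
  ZebV (CGCCG, off=1): starts [21, 28, 55] → cuts [22, 29, 56]
  PtaII (ACCTGAGC, off=5): starts [4, 94] → cuts [9, 99]
  RvuVI (TTGGTT, off=5): starts [33, 47, 76, 82] → cuts [38, 52, 81, 87]

Pooled cuts: [9, 22, 29, 38, 52, 56, 81, 87, 99]

Fragment lengths:
  [0,9): 9 bp
  [9,22): 13 bp
  [22,29): 7 bp
  [29,38): 9 bp
  [38,52): 14 bp
  [52,56): 4 bp
  [56,81): 25 bp
  [81,87): 6 bp
  [87,99): 12 bp
  [99,105): 6 bp

[4,6,6,7,9,9,12,13,14,25]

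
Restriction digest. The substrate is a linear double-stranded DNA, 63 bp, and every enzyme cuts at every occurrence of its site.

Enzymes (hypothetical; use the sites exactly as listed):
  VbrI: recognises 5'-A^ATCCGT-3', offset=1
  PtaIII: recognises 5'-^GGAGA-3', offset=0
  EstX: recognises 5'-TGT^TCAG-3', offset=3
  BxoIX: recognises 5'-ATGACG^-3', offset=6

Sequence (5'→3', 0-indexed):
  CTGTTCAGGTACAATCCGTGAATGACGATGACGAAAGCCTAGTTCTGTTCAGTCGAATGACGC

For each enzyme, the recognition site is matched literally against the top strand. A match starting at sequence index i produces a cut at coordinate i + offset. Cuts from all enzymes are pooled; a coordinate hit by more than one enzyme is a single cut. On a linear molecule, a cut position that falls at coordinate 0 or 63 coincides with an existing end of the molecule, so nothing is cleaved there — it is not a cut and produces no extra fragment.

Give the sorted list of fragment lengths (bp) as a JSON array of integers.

[1,4,6,9,14,14,15]

Site scan:
  VbrI (AATCCGT, off=1): starts [12] → cuts [13]
  PtaIII (GGAGA, off=0): no sites
  EstX (TGTTCAG, off=3): starts [1, 45] → cuts [4, 48]
  BxoIX (ATGACG, off=6): starts [21, 27, 56] → cuts [27, 33, 62]

All cut coordinates (distinct, sorted): [4, 13, 27, 33, 48, 62]

Fragments:
  [0,4): 4 bp
  [4,13): 9 bp
  [13,27): 14 bp
  [27,33): 6 bp
  [33,48): 15 bp
  [48,62): 14 bp
  [62,63): 1 bp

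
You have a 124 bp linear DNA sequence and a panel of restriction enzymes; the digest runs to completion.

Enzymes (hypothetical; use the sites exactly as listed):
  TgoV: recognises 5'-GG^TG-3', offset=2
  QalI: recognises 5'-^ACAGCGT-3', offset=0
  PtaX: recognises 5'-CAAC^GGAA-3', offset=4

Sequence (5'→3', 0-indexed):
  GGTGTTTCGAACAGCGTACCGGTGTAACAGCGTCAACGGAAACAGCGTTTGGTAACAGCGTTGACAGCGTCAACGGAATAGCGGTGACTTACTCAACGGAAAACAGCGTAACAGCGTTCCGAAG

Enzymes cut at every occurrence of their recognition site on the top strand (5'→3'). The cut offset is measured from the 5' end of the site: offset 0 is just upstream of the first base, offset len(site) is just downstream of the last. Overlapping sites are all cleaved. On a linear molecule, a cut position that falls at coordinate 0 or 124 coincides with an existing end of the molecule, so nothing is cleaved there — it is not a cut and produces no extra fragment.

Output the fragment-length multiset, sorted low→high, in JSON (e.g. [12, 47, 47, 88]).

[2,4,4,5,8,8,9,10,11,11,12,13,13,14]

Scan for sites:
  TgoV (GGTG, off=2): starts [0, 20, 82] → cuts [2, 22, 84]
  QalI (ACAGCGT, off=0): starts [10, 26, 41, 54, 63, 102, 110] → cuts [10, 26, 41, 54, 63, 102, 110]
  PtaX (CAACGGAA, off=4): starts [33, 70, 93] → cuts [37, 74, 97]

All cut coordinates (distinct, sorted): [2, 10, 22, 26, 37, 41, 54, 63, 74, 84, 97, 102, 110]

Fragments:
  [0,2): 2 bp
  [2,10): 8 bp
  [10,22): 12 bp
  [22,26): 4 bp
  [26,37): 11 bp
  [37,41): 4 bp
  [41,54): 13 bp
  [54,63): 9 bp
  [63,74): 11 bp
  [74,84): 10 bp
  [84,97): 13 bp
  [97,102): 5 bp
  [102,110): 8 bp
  [110,124): 14 bp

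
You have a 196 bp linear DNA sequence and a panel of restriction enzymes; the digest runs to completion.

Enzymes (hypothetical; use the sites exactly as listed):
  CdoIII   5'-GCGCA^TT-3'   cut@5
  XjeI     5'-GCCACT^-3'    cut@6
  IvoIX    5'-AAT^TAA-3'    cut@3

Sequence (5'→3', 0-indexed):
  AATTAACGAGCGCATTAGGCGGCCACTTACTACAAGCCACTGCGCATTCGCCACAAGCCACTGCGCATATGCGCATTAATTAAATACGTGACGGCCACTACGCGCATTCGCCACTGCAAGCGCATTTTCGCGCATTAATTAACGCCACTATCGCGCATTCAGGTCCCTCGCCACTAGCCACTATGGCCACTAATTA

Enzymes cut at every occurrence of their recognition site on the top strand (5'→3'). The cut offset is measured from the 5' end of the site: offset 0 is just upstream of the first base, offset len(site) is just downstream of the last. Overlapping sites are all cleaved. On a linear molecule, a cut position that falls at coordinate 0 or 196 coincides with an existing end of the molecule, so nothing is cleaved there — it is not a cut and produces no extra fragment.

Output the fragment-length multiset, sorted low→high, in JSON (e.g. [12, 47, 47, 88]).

Site scan:
  CdoIII (GCGCATT, off=5): starts [9, 41, 70, 101, 119, 129, 152] → cuts [14, 46, 75, 106, 124, 134, 157]
  XjeI (GCCACT, off=6): starts [21, 35, 56, 93, 109, 143, 169, 176, 185] → cuts [27, 41, 62, 99, 115, 149, 175, 182, 191]
  IvoIX (AATTAA, off=3): starts [0, 77, 136] → cuts [3, 80, 139]

Pooled cuts: [3, 14, 27, 41, 46, 62, 75, 80, 99, 106, 115, 124, 134, 139, 149, 157, 175, 182, 191]

Fragments:
  [0,3): 3 bp
  [3,14): 11 bp
  [14,27): 13 bp
  [27,41): 14 bp
  [41,46): 5 bp
  [46,62): 16 bp
  [62,75): 13 bp
  [75,80): 5 bp
  [80,99): 19 bp
  [99,106): 7 bp
  [106,115): 9 bp
  [115,124): 9 bp
  [124,134): 10 bp
  [134,139): 5 bp
  [139,149): 10 bp
  [149,157): 8 bp
  [157,175): 18 bp
  [175,182): 7 bp
  [182,191): 9 bp
  [191,196): 5 bp

[3,5,5,5,5,7,7,8,9,9,9,10,10,11,13,13,14,16,18,19]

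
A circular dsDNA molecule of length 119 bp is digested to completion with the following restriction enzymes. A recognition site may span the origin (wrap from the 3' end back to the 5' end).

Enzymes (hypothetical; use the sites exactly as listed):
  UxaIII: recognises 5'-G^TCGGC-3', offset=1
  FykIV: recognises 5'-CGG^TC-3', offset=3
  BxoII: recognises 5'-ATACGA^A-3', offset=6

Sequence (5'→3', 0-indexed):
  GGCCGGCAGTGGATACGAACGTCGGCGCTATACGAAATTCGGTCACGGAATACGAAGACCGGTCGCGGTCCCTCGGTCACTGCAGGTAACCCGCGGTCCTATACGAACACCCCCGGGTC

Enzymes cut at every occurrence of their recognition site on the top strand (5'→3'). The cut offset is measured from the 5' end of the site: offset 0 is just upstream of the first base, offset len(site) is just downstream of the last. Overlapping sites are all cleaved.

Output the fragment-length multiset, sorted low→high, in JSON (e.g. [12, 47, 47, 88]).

Site scan:
  UxaIII (GTCGGC, off=1): starts [20, 116] → cuts [21, 117]
  FykIV (CGGTC, off=3): starts [39, 59, 65, 73, 93] → cuts [42, 62, 68, 76, 96]
  BxoII (ATACGAA, off=6): starts [12, 29, 49, 100] → cuts [18, 35, 55, 106]

All cut coordinates (distinct, sorted): [18, 21, 35, 42, 55, 62, 68, 76, 96, 106, 117]

Fragments:
  18→21: 3 bp
  21→35: 14 bp
  35→42: 7 bp
  42→55: 13 bp
  55→62: 7 bp
  62→68: 6 bp
  68→76: 8 bp
  76→96: 20 bp
  96→106: 10 bp
  106→117: 11 bp
  117→18 (wrap): 119-117+18 = 20 bp

[3,6,7,7,8,10,11,13,14,20,20]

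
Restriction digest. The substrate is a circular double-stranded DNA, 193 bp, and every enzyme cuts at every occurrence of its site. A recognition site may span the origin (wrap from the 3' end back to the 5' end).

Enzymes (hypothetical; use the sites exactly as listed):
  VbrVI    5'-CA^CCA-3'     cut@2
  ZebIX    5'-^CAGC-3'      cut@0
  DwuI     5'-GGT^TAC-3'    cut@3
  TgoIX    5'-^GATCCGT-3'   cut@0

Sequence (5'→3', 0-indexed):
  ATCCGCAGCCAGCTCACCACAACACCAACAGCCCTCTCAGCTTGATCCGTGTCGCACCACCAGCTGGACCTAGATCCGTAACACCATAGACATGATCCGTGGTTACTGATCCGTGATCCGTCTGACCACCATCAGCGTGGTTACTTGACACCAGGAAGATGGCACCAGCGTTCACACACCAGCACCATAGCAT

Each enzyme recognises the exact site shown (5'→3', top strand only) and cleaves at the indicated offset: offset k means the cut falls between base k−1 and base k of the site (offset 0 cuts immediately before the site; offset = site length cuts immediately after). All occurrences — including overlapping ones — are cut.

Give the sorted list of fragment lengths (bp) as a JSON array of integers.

Site scan:
  VbrVI CACCA/2: at [14, 22, 54, 57, 81, 126, 148, 162, 176, 182] ⇒ [16, 24, 56, 59, 83, 128, 150, 164, 178, 184]
  ZebIX CAGC/0: at [5, 9, 28, 37, 60, 132, 165, 179] ⇒ [5, 9, 28, 37, 60, 132, 165, 179]
  DwuI GGTTAC/3: at [100, 138] ⇒ [103, 141]
  TgoIX GATCCGT/0: at [43, 72, 93, 107, 114] ⇒ [43, 72, 93, 107, 114]

All cut coordinates (distinct, sorted): [5, 9, 16, 24, 28, 37, 43, 56, 59, 60, 72, 83, 93, 103, 107, 114, 128, 132, 141, 150, 164, 165, 178, 179, 184]

Fragment lengths:
  5→9: 4 bp
  9→16: 7 bp
  16→24: 8 bp
  24→28: 4 bp
  28→37: 9 bp
  37→43: 6 bp
  43→56: 13 bp
  56→59: 3 bp
  59→60: 1 bp
  60→72: 12 bp
  72→83: 11 bp
  83→93: 10 bp
  93→103: 10 bp
  103→107: 4 bp
  107→114: 7 bp
  114→128: 14 bp
  128→132: 4 bp
  132→141: 9 bp
  141→150: 9 bp
  150→164: 14 bp
  164→165: 1 bp
  165→178: 13 bp
  178→179: 1 bp
  179→184: 5 bp
  184→5 (wrap): 193-184+5 = 14 bp

[1,1,1,3,4,4,4,4,5,6,7,7,8,9,9,9,10,10,11,12,13,13,14,14,14]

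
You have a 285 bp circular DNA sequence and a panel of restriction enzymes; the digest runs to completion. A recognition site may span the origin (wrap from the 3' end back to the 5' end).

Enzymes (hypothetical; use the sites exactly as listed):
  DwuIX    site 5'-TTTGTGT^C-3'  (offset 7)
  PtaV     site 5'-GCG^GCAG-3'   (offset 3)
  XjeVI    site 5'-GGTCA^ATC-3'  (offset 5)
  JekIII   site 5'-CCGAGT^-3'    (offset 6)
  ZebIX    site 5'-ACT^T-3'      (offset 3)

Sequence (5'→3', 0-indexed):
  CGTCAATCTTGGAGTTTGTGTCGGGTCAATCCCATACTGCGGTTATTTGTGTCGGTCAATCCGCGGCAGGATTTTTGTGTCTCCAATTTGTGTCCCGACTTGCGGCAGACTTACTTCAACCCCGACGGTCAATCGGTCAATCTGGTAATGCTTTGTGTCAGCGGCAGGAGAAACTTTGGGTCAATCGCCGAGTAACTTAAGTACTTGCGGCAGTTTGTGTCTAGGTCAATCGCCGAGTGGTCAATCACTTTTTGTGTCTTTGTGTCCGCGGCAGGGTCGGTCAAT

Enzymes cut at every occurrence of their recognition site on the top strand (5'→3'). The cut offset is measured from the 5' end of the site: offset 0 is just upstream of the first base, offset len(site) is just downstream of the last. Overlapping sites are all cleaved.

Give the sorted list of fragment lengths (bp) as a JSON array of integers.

[4,4,4,4,5,5,5,6,6,7,7,7,7,8,8,8,8,8,8,10,10,11,12,13,13,15,16,19,23,24]

Per-enzyme occurrences:
  DwuIX TTTGTGTC/7: at [14, 45, 73, 86, 151, 213, 250, 258] ⇒ [21, 52, 80, 93, 158, 220, 257, 265]
  PtaV GCGGCAG/3: at [62, 101, 160, 206, 267] ⇒ [65, 104, 163, 209, 270]
  XjeVI GGTCAATC/5: at [23, 53, 126, 134, 178, 223, 238, 278] ⇒ [28, 58, 131, 139, 183, 228, 243, 283]
  JekIII CCGAGT/6: at [187, 232] ⇒ [193, 238]
  ZebIX ACTT/3: at [97, 108, 112, 172, 194, 202, 246] ⇒ [100, 111, 115, 175, 197, 205, 249]

All cut coordinates (distinct, sorted): [21, 28, 52, 58, 65, 80, 93, 100, 104, 111, 115, 131, 139, 158, 163, 175, 183, 193, 197, 205, 209, 220, 228, 238, 243, 249, 257, 265, 270, 283]

Fragments:
  21→28: 7 bp
  28→52: 24 bp
  52→58: 6 bp
  58→65: 7 bp
  65→80: 15 bp
  80→93: 13 bp
  93→100: 7 bp
  100→104: 4 bp
  104→111: 7 bp
  111→115: 4 bp
  115→131: 16 bp
  131→139: 8 bp
  139→158: 19 bp
  158→163: 5 bp
  163→175: 12 bp
  175→183: 8 bp
  183→193: 10 bp
  193→197: 4 bp
  197→205: 8 bp
  205→209: 4 bp
  209→220: 11 bp
  220→228: 8 bp
  228→238: 10 bp
  238→243: 5 bp
  243→249: 6 bp
  249→257: 8 bp
  257→265: 8 bp
  265→270: 5 bp
  270→283: 13 bp
  283→21 (wrap): 285-283+21 = 23 bp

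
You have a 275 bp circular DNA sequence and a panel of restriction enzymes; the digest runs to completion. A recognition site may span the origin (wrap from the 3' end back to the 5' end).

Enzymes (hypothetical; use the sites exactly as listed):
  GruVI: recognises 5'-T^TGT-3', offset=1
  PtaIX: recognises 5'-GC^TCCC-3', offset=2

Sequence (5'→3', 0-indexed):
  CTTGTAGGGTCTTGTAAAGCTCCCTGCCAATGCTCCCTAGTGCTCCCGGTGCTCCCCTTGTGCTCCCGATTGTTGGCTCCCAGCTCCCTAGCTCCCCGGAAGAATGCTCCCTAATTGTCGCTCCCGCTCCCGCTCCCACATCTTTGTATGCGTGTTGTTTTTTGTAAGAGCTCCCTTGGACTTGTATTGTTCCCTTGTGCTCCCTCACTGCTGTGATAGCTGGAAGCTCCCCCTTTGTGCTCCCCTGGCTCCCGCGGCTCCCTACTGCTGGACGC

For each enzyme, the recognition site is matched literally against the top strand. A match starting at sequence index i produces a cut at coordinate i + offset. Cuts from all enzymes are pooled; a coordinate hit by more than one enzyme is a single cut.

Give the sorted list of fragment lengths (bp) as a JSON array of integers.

[5,5,5,5,6,6,6,6,7,7,7,7,8,8,8,8,8,9,9,9,9,10,10,11,11,11,13,15,19,27]

Site scan:
  GruVI (TTGT, off=1): starts [1, 11, 57, 69, 114, 143, 154, 161, 181, 186, 194, 234] → cuts [2, 12, 58, 70, 115, 144, 155, 162, 182, 187, 195, 235]
  PtaIX (GCTCCC, off=2): starts [18, 31, 41, 50, 61, 75, 82, 90, 105, 119, 125, 131, 169, 198, 225, 238, 247, 256] → cuts [20, 33, 43, 52, 63, 77, 84, 92, 107, 121, 127, 133, 171, 200, 227, 240, 249, 258]

All cut coordinates (distinct, sorted): [2, 12, 20, 33, 43, 52, 58, 63, 70, 77, 84, 92, 107, 115, 121, 127, 133, 144, 155, 162, 171, 182, 187, 195, 200, 227, 235, 240, 249, 258]

Fragments:
  2→12: 10 bp
  12→20: 8 bp
  20→33: 13 bp
  33→43: 10 bp
  43→52: 9 bp
  52→58: 6 bp
  58→63: 5 bp
  63→70: 7 bp
  70→77: 7 bp
  77→84: 7 bp
  84→92: 8 bp
  92→107: 15 bp
  107→115: 8 bp
  115→121: 6 bp
  121→127: 6 bp
  127→133: 6 bp
  133→144: 11 bp
  144→155: 11 bp
  155→162: 7 bp
  162→171: 9 bp
  171→182: 11 bp
  182→187: 5 bp
  187→195: 8 bp
  195→200: 5 bp
  200→227: 27 bp
  227→235: 8 bp
  235→240: 5 bp
  240→249: 9 bp
  249→258: 9 bp
  258→2 (wrap): 275-258+2 = 19 bp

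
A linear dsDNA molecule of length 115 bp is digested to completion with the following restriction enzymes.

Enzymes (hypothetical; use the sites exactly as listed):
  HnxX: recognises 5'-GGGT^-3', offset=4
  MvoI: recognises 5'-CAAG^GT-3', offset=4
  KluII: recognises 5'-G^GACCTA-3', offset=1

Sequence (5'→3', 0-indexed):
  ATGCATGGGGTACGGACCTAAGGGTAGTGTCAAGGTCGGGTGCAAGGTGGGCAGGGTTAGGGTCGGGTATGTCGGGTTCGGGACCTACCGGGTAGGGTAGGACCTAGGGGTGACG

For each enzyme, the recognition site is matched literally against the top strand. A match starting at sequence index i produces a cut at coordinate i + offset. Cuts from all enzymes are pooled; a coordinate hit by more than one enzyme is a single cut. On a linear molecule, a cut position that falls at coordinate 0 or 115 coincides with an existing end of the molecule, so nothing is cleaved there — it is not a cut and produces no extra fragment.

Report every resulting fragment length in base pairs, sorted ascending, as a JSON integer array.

[2,3,4,4,5,5,5,6,7,9,9,11,11,11,11,12]

Site scan:
  HnxX (GGGT, off=4): starts [7, 21, 37, 53, 59, 64, 73, 89, 94, 107] → cuts [11, 25, 41, 57, 63, 68, 77, 93, 98, 111]
  MvoI (CAAGGT, off=4): starts [30, 42] → cuts [34, 46]
  KluII (GGACCTA, off=1): starts [13, 80, 99] → cuts [14, 81, 100]

Pooled cuts: [11, 14, 25, 34, 41, 46, 57, 63, 68, 77, 81, 93, 98, 100, 111]

Fragments:
  [0,11): 11 bp
  [11,14): 3 bp
  [14,25): 11 bp
  [25,34): 9 bp
  [34,41): 7 bp
  [41,46): 5 bp
  [46,57): 11 bp
  [57,63): 6 bp
  [63,68): 5 bp
  [68,77): 9 bp
  [77,81): 4 bp
  [81,93): 12 bp
  [93,98): 5 bp
  [98,100): 2 bp
  [100,111): 11 bp
  [111,115): 4 bp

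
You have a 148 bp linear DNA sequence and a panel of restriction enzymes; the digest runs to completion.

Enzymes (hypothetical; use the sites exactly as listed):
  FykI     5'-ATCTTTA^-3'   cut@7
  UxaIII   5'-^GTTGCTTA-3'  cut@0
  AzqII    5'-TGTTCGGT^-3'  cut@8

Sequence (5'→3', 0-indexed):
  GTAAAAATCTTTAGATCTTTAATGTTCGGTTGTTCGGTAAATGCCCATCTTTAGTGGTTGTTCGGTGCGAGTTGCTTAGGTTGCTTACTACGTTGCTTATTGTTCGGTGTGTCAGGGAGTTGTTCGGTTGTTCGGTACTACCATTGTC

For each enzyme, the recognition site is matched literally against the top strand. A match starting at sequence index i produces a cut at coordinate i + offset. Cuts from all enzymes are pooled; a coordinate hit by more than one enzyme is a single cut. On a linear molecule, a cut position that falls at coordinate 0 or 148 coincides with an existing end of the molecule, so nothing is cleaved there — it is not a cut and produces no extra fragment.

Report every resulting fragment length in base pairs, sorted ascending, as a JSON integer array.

Per-enzyme occurrences:
  FykI (ATCTTTA, off=7): starts [6, 14, 46] → cuts [13, 21, 53]
  UxaIII (GTTGCTTA, off=0): starts [70, 79, 91] → cuts [70, 79, 91]
  AzqII (TGTTCGGT, off=8): starts [22, 30, 58, 100, 120, 128] → cuts [30, 38, 66, 108, 128, 136]

All cut coordinates (distinct, sorted): [13, 21, 30, 38, 53, 66, 70, 79, 91, 108, 128, 136]

Fragments:
  [0,13): 13 bp
  [13,21): 8 bp
  [21,30): 9 bp
  [30,38): 8 bp
  [38,53): 15 bp
  [53,66): 13 bp
  [66,70): 4 bp
  [70,79): 9 bp
  [79,91): 12 bp
  [91,108): 17 bp
  [108,128): 20 bp
  [128,136): 8 bp
  [136,148): 12 bp

[4,8,8,8,9,9,12,12,13,13,15,17,20]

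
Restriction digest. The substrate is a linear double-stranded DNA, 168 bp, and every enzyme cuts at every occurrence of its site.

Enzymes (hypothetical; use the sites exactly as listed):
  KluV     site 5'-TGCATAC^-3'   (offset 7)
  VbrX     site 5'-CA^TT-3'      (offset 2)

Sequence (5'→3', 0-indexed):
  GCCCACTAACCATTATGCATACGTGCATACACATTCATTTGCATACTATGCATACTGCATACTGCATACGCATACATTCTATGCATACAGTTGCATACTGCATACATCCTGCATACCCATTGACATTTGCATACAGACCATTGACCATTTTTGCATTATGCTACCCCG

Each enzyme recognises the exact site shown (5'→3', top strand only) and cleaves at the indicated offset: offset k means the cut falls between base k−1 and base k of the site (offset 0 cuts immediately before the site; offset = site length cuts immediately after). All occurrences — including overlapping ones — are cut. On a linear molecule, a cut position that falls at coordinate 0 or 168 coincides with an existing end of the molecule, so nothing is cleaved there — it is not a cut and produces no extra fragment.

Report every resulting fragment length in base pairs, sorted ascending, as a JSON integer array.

[3,3,4,6,6,7,7,7,7,7,8,8,9,9,9,10,10,11,12,12,13]

Site scan:
  KluV (TGCATAC, off=7): starts [15, 23, 39, 48, 55, 62, 81, 91, 98, 109, 127] → cuts [22, 30, 46, 55, 62, 69, 88, 98, 105, 116, 134]
  VbrX (CATT, off=2): starts [10, 31, 35, 74, 117, 123, 138, 145, 153] → cuts [12, 33, 37, 76, 119, 125, 140, 147, 155]

All cut coordinates (distinct, sorted): [12, 22, 30, 33, 37, 46, 55, 62, 69, 76, 88, 98, 105, 116, 119, 125, 134, 140, 147, 155]

Fragments:
  [0,12): 12 bp
  [12,22): 10 bp
  [22,30): 8 bp
  [30,33): 3 bp
  [33,37): 4 bp
  [37,46): 9 bp
  [46,55): 9 bp
  [55,62): 7 bp
  [62,69): 7 bp
  [69,76): 7 bp
  [76,88): 12 bp
  [88,98): 10 bp
  [98,105): 7 bp
  [105,116): 11 bp
  [116,119): 3 bp
  [119,125): 6 bp
  [125,134): 9 bp
  [134,140): 6 bp
  [140,147): 7 bp
  [147,155): 8 bp
  [155,168): 13 bp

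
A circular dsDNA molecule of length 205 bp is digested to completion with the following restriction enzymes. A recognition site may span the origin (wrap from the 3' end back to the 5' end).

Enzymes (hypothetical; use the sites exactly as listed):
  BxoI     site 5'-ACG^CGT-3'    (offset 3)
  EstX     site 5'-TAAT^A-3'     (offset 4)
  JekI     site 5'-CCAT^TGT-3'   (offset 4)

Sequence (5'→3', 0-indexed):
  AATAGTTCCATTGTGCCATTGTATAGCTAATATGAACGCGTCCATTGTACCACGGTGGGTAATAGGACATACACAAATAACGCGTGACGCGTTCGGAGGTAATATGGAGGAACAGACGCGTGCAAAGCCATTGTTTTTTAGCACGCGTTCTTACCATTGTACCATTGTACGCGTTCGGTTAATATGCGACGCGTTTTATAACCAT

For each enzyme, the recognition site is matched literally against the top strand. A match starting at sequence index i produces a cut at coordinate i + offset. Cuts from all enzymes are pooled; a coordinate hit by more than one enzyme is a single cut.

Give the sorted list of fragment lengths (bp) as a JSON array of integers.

Per-enzyme occurrences:
  BxoI (ACGCGT, off=3): starts [35, 79, 86, 115, 142, 168, 188] → cuts [38, 82, 89, 118, 145, 171, 191]
  EstX (TAATA, off=4): starts [27, 59, 99, 179, 204] → cuts [3, 31, 63, 103, 183]
  JekI (CCATTGT, off=4): starts [7, 15, 41, 127, 153, 161] → cuts [11, 19, 45, 131, 157, 165]

All cut coordinates (distinct, sorted): [3, 11, 19, 31, 38, 45, 63, 82, 89, 103, 118, 131, 145, 157, 165, 171, 183, 191]

Fragment lengths:
  3→11: 8 bp
  11→19: 8 bp
  19→31: 12 bp
  31→38: 7 bp
  38→45: 7 bp
  45→63: 18 bp
  63→82: 19 bp
  82→89: 7 bp
  89→103: 14 bp
  103→118: 15 bp
  118→131: 13 bp
  131→145: 14 bp
  145→157: 12 bp
  157→165: 8 bp
  165→171: 6 bp
  171→183: 12 bp
  183→191: 8 bp
  191→3 (wrap): 205-191+3 = 17 bp

[6,7,7,7,8,8,8,8,12,12,12,13,14,14,15,17,18,19]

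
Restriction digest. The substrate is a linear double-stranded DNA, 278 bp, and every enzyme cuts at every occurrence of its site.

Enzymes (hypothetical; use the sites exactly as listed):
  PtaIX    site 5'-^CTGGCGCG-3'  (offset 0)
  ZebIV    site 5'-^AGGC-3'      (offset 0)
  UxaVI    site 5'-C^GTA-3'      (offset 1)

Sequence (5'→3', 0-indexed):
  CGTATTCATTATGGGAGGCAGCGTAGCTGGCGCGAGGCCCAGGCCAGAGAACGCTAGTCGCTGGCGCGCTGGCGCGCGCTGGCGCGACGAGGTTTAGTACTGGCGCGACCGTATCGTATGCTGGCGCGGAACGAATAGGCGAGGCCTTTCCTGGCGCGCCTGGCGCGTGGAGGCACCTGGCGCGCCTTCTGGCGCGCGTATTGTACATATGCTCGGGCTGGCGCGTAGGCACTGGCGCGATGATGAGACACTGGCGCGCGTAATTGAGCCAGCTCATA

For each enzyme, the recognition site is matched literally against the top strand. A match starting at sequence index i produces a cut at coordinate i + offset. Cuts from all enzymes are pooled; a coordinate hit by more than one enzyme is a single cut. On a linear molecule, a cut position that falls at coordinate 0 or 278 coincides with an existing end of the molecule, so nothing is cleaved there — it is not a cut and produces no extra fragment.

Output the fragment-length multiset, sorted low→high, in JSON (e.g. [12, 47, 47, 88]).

Scan for sites:
  PtaIX (CTGGCGCG, off=0): starts [26, 60, 68, 78, 99, 120, 150, 159, 176, 188, 217, 231, 250] → cuts [26, 60, 68, 78, 99, 120, 150, 159, 176, 188, 217, 231, 250]
  ZebIV (AGGC, off=0): starts [15, 34, 40, 136, 141, 170, 226] → cuts [15, 34, 40, 136, 141, 170, 226]
  UxaVI (CGTA, off=1): starts [0, 21, 109, 114, 196, 223, 258] → cuts [1, 22, 110, 115, 197, 224, 259]

Pooled cuts: [1, 15, 22, 26, 34, 40, 60, 68, 78, 99, 110, 115, 120, 136, 141, 150, 159, 170, 176, 188, 197, 217, 224, 226, 231, 250, 259]

Fragment lengths:
  [0,1): 1 bp
  [1,15): 14 bp
  [15,22): 7 bp
  [22,26): 4 bp
  [26,34): 8 bp
  [34,40): 6 bp
  [40,60): 20 bp
  [60,68): 8 bp
  [68,78): 10 bp
  [78,99): 21 bp
  [99,110): 11 bp
  [110,115): 5 bp
  [115,120): 5 bp
  [120,136): 16 bp
  [136,141): 5 bp
  [141,150): 9 bp
  [150,159): 9 bp
  [159,170): 11 bp
  [170,176): 6 bp
  [176,188): 12 bp
  [188,197): 9 bp
  [197,217): 20 bp
  [217,224): 7 bp
  [224,226): 2 bp
  [226,231): 5 bp
  [231,250): 19 bp
  [250,259): 9 bp
  [259,278): 19 bp

[1,2,4,5,5,5,5,6,6,7,7,8,8,9,9,9,9,10,11,11,12,14,16,19,19,20,20,21]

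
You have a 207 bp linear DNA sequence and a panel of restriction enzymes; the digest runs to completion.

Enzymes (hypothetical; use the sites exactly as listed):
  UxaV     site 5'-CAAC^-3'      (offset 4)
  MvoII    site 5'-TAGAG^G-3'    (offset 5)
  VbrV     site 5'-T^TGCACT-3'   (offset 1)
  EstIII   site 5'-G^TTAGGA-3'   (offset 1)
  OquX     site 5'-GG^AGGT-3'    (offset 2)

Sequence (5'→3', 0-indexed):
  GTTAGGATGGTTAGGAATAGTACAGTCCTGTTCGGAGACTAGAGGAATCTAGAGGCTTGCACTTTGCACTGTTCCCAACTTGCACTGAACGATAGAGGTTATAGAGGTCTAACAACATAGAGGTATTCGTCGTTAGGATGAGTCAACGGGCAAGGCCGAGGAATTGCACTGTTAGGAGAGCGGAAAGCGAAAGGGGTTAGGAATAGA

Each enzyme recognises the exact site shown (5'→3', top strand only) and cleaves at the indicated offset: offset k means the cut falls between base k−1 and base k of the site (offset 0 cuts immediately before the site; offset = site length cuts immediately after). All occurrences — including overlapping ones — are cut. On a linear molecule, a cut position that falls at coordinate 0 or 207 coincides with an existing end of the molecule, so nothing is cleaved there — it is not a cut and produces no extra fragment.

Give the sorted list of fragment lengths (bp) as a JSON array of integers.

Per-enzyme occurrences:
  UxaV (CAAC, off=4): starts [75, 112, 143] → cuts [79, 116, 147]
  MvoII (TAGAGG, off=5): starts [39, 49, 92, 101, 117] → cuts [44, 54, 97, 106, 122]
  VbrV (TTGCACT, off=1): starts [56, 63, 79, 163] → cuts [57, 64, 80, 164]
  EstIII (GTTAGGA, off=1): starts [0, 9, 131, 170, 195] → cuts [1, 10, 132, 171, 196]
  OquX (GGAGGT, off=2): no sites

All cut coordinates (distinct, sorted): [1, 10, 44, 54, 57, 64, 79, 80, 97, 106, 116, 122, 132, 147, 164, 171, 196]

Fragment lengths:
  [0,1): 1 bp
  [1,10): 9 bp
  [10,44): 34 bp
  [44,54): 10 bp
  [54,57): 3 bp
  [57,64): 7 bp
  [64,79): 15 bp
  [79,80): 1 bp
  [80,97): 17 bp
  [97,106): 9 bp
  [106,116): 10 bp
  [116,122): 6 bp
  [122,132): 10 bp
  [132,147): 15 bp
  [147,164): 17 bp
  [164,171): 7 bp
  [171,196): 25 bp
  [196,207): 11 bp

[1,1,3,6,7,7,9,9,10,10,10,11,15,15,17,17,25,34]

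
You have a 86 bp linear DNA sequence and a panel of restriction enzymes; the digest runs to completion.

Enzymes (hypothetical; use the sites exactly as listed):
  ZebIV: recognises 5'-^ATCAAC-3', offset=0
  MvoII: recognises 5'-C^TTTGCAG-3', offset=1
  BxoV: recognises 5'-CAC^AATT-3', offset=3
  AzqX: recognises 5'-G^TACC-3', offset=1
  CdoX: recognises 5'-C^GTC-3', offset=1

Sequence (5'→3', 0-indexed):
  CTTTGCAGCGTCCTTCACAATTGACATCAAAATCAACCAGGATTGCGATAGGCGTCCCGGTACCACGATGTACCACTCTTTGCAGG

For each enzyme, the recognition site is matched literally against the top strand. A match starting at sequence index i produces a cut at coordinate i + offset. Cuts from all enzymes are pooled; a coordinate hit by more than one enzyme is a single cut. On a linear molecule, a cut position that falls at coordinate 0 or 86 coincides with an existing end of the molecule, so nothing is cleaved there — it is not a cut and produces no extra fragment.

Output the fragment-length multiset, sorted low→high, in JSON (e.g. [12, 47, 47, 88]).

Scan for sites:
  ZebIV (ATCAAC, off=0): starts [31] → cuts [31]
  MvoII (CTTTGCAG, off=1): starts [0, 77] → cuts [1, 78]
  BxoV (CACAATT, off=3): starts [15] → cuts [18]
  AzqX (GTACC, off=1): starts [59, 69] → cuts [60, 70]
  CdoX (CGTC, off=1): starts [8, 52] → cuts [9, 53]

Pooled cuts: [1, 9, 18, 31, 53, 60, 70, 78]

Fragments:
  [0,1): 1 bp
  [1,9): 8 bp
  [9,18): 9 bp
  [18,31): 13 bp
  [31,53): 22 bp
  [53,60): 7 bp
  [60,70): 10 bp
  [70,78): 8 bp
  [78,86): 8 bp

[1,7,8,8,8,9,10,13,22]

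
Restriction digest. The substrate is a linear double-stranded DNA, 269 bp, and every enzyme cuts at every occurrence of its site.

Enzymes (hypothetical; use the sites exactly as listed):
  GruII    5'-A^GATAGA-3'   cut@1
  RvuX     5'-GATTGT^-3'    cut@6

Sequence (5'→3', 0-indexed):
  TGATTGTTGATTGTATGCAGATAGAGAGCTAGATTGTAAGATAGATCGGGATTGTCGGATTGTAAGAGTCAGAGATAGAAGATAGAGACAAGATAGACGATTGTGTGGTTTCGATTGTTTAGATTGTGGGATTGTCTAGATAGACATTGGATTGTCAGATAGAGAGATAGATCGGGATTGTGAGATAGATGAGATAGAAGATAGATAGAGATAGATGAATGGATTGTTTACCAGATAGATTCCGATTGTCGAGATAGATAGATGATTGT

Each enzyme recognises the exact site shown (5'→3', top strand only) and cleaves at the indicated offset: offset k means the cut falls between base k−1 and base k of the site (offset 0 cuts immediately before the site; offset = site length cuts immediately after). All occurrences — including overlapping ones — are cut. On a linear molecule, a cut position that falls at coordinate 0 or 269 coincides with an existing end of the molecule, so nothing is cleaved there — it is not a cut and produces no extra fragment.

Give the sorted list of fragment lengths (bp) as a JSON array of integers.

Site scan:
  GruII (AGATAGA, off=1): starts [18, 38, 72, 79, 90, 137, 156, 164, 182, 191, 198, 202, 208, 232, 251, 255] → cuts [19, 39, 73, 80, 91, 138, 157, 165, 183, 192, 199, 203, 209, 233, 252, 256]
  RvuX (GATTGT, off=6): starts [1, 8, 31, 49, 57, 98, 112, 121, 129, 149, 175, 221, 243, 263] → cuts [7, 14, 37, 55, 63, 104, 118, 127, 135, 155, 181, 227, 249] (position 269 is a terminus of the linear molecule — no cut)

All cut coordinates (distinct, sorted): [7, 14, 19, 37, 39, 55, 63, 73, 80, 91, 104, 118, 127, 135, 138, 155, 157, 165, 181, 183, 192, 199, 203, 209, 227, 233, 249, 252, 256]

Fragment lengths:
  [0,7): 7 bp
  [7,14): 7 bp
  [14,19): 5 bp
  [19,37): 18 bp
  [37,39): 2 bp
  [39,55): 16 bp
  [55,63): 8 bp
  [63,73): 10 bp
  [73,80): 7 bp
  [80,91): 11 bp
  [91,104): 13 bp
  [104,118): 14 bp
  [118,127): 9 bp
  [127,135): 8 bp
  [135,138): 3 bp
  [138,155): 17 bp
  [155,157): 2 bp
  [157,165): 8 bp
  [165,181): 16 bp
  [181,183): 2 bp
  [183,192): 9 bp
  [192,199): 7 bp
  [199,203): 4 bp
  [203,209): 6 bp
  [209,227): 18 bp
  [227,233): 6 bp
  [233,249): 16 bp
  [249,252): 3 bp
  [252,256): 4 bp
  [256,269): 13 bp

[2,2,2,3,3,4,4,5,6,6,7,7,7,7,8,8,8,9,9,10,11,13,13,14,16,16,16,17,18,18]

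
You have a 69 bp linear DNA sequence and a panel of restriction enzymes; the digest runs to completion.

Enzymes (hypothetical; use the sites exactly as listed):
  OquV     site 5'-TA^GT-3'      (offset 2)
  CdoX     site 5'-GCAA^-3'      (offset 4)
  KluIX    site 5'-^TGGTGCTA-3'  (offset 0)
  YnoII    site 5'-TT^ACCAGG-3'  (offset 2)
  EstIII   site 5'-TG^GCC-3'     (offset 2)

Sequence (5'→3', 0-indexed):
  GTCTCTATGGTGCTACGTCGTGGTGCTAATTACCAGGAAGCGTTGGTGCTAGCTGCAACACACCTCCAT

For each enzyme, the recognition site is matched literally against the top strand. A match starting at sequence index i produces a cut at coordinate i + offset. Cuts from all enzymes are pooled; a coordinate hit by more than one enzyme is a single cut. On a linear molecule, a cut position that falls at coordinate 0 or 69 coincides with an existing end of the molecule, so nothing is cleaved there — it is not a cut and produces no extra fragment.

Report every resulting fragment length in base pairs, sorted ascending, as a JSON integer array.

[7,11,11,12,13,15]

Site scan:
  OquV (TAGT, off=2): no sites
  CdoX GCAA/4: at [54] ⇒ [58]
  KluIX TGGTGCTA/0: at [7, 20, 43] ⇒ [7, 20, 43]
  YnoII TTACCAGG/2: at [29] ⇒ [31]
  EstIII (TGGCC, off=2): no sites

All cut coordinates (distinct, sorted): [7, 20, 31, 43, 58]

Fragment lengths:
  [0,7): 7 bp
  [7,20): 13 bp
  [20,31): 11 bp
  [31,43): 12 bp
  [43,58): 15 bp
  [58,69): 11 bp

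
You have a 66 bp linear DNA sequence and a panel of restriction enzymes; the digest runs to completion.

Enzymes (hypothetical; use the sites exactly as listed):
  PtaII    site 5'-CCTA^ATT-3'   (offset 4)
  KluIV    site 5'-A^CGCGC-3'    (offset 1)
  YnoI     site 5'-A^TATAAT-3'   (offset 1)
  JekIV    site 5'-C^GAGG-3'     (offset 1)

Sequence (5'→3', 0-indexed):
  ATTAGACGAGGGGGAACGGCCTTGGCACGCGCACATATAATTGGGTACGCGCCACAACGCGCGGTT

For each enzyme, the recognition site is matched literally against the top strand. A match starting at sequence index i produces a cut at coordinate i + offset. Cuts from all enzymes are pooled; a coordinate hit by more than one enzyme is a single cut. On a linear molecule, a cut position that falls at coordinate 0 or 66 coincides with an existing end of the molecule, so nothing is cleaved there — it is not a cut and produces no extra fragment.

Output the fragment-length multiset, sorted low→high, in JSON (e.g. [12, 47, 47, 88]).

[7,8,9,10,12,20]

Site scan:
  PtaII (CCTAATT, off=4): no sites
  KluIV ACGCGC/1: at [26, 46, 56] ⇒ [27, 47, 57]
  YnoI ATATAAT/1: at [34] ⇒ [35]
  JekIV CGAGG/1: at [6] ⇒ [7]

All cut coordinates (distinct, sorted): [7, 27, 35, 47, 57]

Fragment lengths:
  [0,7): 7 bp
  [7,27): 20 bp
  [27,35): 8 bp
  [35,47): 12 bp
  [47,57): 10 bp
  [57,66): 9 bp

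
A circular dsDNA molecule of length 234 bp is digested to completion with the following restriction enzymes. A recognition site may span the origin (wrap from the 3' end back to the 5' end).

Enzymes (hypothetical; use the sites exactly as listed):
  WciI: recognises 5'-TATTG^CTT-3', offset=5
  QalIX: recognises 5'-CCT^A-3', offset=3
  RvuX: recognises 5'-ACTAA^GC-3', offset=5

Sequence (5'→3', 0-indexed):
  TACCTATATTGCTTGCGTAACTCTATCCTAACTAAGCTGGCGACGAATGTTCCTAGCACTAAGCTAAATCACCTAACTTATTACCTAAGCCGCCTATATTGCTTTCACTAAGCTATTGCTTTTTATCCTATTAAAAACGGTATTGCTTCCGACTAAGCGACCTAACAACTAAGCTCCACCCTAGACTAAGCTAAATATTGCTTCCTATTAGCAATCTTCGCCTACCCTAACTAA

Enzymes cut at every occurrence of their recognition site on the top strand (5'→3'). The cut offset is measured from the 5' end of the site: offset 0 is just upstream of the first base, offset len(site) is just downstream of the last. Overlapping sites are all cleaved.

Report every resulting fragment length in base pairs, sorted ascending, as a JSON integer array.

[5,6,6,6,6,7,7,7,8,9,9,10,10,11,11,11,11,12,12,16,17,18,19]

Scan for sites:
  WciI TATTGCTT/5: at [6, 96, 113, 140, 195] ⇒ [11, 101, 118, 145, 200]
  QalIX CCTA/3: at [2, 26, 51, 71, 83, 92, 126, 160, 179, 203, 220, 225] ⇒ [5, 29, 54, 74, 86, 95, 129, 163, 182, 206, 223, 228]
  RvuX ACTAAGC/5: at [30, 57, 106, 151, 167, 184] ⇒ [35, 62, 111, 156, 172, 189]

All cut coordinates (distinct, sorted): [5, 11, 29, 35, 54, 62, 74, 86, 95, 101, 111, 118, 129, 145, 156, 163, 172, 182, 189, 200, 206, 223, 228]

Fragments:
  5→11: 6 bp
  11→29: 18 bp
  29→35: 6 bp
  35→54: 19 bp
  54→62: 8 bp
  62→74: 12 bp
  74→86: 12 bp
  86→95: 9 bp
  95→101: 6 bp
  101→111: 10 bp
  111→118: 7 bp
  118→129: 11 bp
  129→145: 16 bp
  145→156: 11 bp
  156→163: 7 bp
  163→172: 9 bp
  172→182: 10 bp
  182→189: 7 bp
  189→200: 11 bp
  200→206: 6 bp
  206→223: 17 bp
  223→228: 5 bp
  228→5 (wrap): 234-228+5 = 11 bp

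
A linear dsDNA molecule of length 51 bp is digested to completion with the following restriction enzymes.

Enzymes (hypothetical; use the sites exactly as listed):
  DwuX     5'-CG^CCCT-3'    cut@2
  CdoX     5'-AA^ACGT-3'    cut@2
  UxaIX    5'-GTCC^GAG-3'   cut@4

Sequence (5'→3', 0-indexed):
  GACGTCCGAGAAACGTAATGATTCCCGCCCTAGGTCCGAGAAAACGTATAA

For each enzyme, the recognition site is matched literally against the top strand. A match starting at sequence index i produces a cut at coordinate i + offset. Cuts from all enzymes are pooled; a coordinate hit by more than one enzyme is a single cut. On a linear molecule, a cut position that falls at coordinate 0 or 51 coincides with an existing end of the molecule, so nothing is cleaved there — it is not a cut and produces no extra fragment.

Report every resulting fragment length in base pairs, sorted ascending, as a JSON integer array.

Per-enzyme occurrences:
  DwuX (CGCCCT, off=2): starts [25] → cuts [27]
  CdoX (AAACGT, off=2): starts [10, 41] → cuts [12, 43]
  UxaIX (GTCCGAG, off=4): starts [3, 33] → cuts [7, 37]

Pooled cuts: [7, 12, 27, 37, 43]

Fragments:
  [0,7): 7 bp
  [7,12): 5 bp
  [12,27): 15 bp
  [27,37): 10 bp
  [37,43): 6 bp
  [43,51): 8 bp

[5,6,7,8,10,15]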